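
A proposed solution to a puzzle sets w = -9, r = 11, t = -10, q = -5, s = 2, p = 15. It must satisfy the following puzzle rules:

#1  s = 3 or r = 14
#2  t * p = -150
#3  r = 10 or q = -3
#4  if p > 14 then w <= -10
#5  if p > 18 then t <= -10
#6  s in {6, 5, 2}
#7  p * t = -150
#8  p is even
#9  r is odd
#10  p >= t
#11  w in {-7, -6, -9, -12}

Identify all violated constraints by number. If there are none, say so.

No — constraints 1, 3, 4, and 8 are not satisfied.

#1 s = 2 ≠ 3 and r = 11 ≠ 14; both disjuncts false — violated.
#2 t * p = -10 * 15 = -150 — OK.
#3 r = 11 ≠ 10 and q = -5 ≠ -3; both disjuncts false — violated.
#4 p = 15 > 14, so we need w ≤ -10; but w = -9 > -10 — violated.
#5 p = 15, not > 18; antecedent false, conditional vacuously true — OK.
#6 s = 2 is in {6, 5, 2} — OK.
#7 p * t = 15 * (-10) = -150 — OK.
#8 p = 15 is odd — violated.
#9 r = 11 is odd — OK.
#10 p = 15, t = -10; 15 ≥ -10 — OK.
#11 w = -9 is in {-7, -6, -9, -12} — OK.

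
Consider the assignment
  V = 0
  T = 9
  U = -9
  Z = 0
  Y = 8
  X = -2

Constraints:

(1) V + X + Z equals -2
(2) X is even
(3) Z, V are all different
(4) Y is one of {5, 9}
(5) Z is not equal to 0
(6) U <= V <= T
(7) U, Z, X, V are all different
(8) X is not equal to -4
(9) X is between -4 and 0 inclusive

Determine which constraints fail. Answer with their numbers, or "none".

(1) V + X + Z = 0 + (-2) + 0 = -2 — OK.
(2) X = -2 is even — OK.
(3) Z = V = 0, not all different — violated.
(4) Y = 8 is not in {5, 9} — violated.
(5) Z = 0, but 0 is required to differ — violated.
(6) values -9 <= 0 <= 9 — OK.
(7) Z = V = 0, not all different — violated.
(8) X = -2, and -2 ≠ -4 — OK.
(9) X = -2 lies in [-4, 0] — OK.

Constraints 3, 4, 5, 7 are violated.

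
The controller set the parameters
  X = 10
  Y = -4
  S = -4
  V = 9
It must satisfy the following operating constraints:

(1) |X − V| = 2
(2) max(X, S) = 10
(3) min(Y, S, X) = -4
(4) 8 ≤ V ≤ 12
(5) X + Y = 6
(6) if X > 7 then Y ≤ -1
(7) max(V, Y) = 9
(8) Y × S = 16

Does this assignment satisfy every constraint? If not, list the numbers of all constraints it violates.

(1) |10 − 9| = 1, not 2  ✘
(2) max(10, -4) = 10  ✔
(3) min(-4, -4, 10) = -4  ✔
(4) V = 9 lies in [8, 12]  ✔
(5) X + Y = 10 + (-4) = 6  ✔
(6) X = 10 > 7, so we need Y ≤ -1; Y = -4 ≤ -1  ✔
(7) max(9, -4) = 9  ✔
(8) Y × S = -4 × (-4) = 16  ✔

No — constraint 1 is not satisfied.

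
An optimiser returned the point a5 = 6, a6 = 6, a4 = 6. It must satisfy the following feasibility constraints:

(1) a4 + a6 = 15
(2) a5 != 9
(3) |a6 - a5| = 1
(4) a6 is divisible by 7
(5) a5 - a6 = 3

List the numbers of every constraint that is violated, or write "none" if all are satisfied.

(1) a4 + a6 = 6 + 6 = 12, not 15 — does not hold.
(2) a5 = 6, and 6 ≠ 9 — holds.
(3) |6 - 6| = 0, not 1 — does not hold.
(4) 6 = 7*0 + 6, so 7 does not divide 6 — does not hold.
(5) a5 - a6 = 6 - 6 = 0, not 3 — does not hold.

The assignment fails constraints 1, 3, 4, and 5.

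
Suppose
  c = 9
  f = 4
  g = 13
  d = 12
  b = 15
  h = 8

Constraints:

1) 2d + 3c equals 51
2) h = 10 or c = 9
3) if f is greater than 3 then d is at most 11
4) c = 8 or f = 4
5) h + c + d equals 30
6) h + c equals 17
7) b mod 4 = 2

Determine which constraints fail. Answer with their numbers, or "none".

1) 2d + 3c = 2(12) + 3(9) = 51  ✓
2) h = 8 ≠ 10, but c = 9 = 9 (second disjunct)  ✓
3) f = 4 > 3, so we need d ≤ 11; but d = 12 > 11  ✗
4) c = 9 ≠ 8, but f = 4 = 4 (second disjunct)  ✓
5) h + c + d = 8 + 9 + 12 = 29, not 30  ✗
6) h + c = 8 + 9 = 17  ✓
7) 15 mod 4 = 3, not 2  ✗

No — constraints 3, 5, 7 are not satisfied.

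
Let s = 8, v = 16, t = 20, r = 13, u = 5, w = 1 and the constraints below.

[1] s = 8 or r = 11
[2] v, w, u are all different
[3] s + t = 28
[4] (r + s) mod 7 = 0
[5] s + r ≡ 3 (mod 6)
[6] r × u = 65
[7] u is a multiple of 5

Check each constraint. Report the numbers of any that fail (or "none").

All constraints are satisfied.

[1] s = 8 = 8 (first disjunct)  ✓
[2] values 16, 1, 5 are pairwise distinct  ✓
[3] s + t = 8 + 20 = 28  ✓
[4] r + s = 21; 21 mod 7 = 0  ✓
[5] s + r = 21; 21 mod 6 = 3  ✓
[6] r × u = 13 × 5 = 65  ✓
[7] 5 / 5 = 1, so 5 divides 5  ✓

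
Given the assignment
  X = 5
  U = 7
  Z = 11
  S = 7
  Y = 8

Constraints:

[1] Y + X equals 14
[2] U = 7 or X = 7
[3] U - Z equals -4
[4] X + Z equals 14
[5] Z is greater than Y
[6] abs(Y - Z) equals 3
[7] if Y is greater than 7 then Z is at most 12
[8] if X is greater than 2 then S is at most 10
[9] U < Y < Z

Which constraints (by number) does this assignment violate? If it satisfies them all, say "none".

[1] Y + X = 8 + 5 = 13, not 14 — violated.
[2] U = 7 = 7 (first disjunct) — OK.
[3] U - Z = 7 - 11 = -4 — OK.
[4] X + Z = 5 + 11 = 16, not 14 — violated.
[5] Z = 11, Y = 8; 11 > 8 — OK.
[6] abs(8 - 11) = 3 — OK.
[7] Y = 8 > 7, so we need Z ≤ 12; Z = 11 ≤ 12 — OK.
[8] X = 5 > 2, so we need S ≤ 10; S = 7 ≤ 10 — OK.
[9] values 7 < 8 < 11 — OK.

Violated: 1, 4.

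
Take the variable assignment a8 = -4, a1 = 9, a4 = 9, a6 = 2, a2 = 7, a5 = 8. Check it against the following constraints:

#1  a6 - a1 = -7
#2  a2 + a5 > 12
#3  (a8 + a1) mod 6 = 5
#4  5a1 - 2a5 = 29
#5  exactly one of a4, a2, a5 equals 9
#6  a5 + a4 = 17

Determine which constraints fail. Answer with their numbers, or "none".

#1 a6 - a1 = 2 - 9 = -7 — holds.
#2 a2 + a5 = 7 + 8 = 15; 15 > 12 — holds.
#3 a8 + a1 = 5; 5 mod 6 = 5 — holds.
#4 5a1 - 2a5 = 5(9) - 2(8) = 29 — holds.
#5 a4=9, a2=7, a5=8; 1 of them equals 9 — holds.
#6 a5 + a4 = 8 + 9 = 17 — holds.

All constraints are satisfied.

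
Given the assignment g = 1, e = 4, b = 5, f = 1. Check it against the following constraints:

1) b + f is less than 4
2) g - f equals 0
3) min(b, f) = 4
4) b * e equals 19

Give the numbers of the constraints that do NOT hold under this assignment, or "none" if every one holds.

1) b + f = 5 + 1 = 6; 6 ≥ 4, bound 4 not met — violated.
2) g - f = 1 - 1 = 0 — satisfied.
3) min(5, 1) = 1, not 4 — violated.
4) b * e = 5 * 4 = 20, not 19 — violated.

Constraints 1, 3, and 4 do not hold.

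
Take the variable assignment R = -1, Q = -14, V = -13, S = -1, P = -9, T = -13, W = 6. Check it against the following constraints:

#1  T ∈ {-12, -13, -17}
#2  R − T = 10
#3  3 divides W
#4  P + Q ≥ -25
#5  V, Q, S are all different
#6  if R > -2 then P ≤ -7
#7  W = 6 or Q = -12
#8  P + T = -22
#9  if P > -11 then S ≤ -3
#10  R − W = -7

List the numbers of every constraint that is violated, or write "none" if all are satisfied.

#1 T = -13 is in {-12, -13, -17} — holds.
#2 R − T = -1 − (-13) = 12, not 10 — does not hold.
#3 6 / 3 = 2, so 3 divides 6 — holds.
#4 P + Q = -9 + (-14) = -23; -23 ≥ -25 — holds.
#5 values -13, -14, -1 are pairwise distinct — holds.
#6 R = -1 > -2, so we need P ≤ -7; P = -9 ≤ -7 — holds.
#7 W = 6 = 6 (first disjunct) — holds.
#8 P + T = -9 + (-13) = -22 — holds.
#9 P = -9 > -11, so we need S ≤ -3; but S = -1 > -3 — does not hold.
#10 R − W = -1 − 6 = -7 — holds.

Constraints 2 and 9 are violated.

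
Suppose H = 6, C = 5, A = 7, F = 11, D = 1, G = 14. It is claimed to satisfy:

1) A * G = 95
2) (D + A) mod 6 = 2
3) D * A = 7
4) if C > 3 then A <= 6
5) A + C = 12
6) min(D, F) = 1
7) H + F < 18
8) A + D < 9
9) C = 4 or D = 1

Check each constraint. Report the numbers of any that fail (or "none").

1) A * G = 7 * 14 = 98, not 95  no
2) D + A = 8; 8 mod 6 = 2  yes
3) D * A = 1 * 7 = 7  yes
4) C = 5 > 3, so we need A ≤ 6; but A = 7 > 6  no
5) A + C = 7 + 5 = 12  yes
6) min(1, 11) = 1  yes
7) H + F = 6 + 11 = 17; 17 < 18  yes
8) A + D = 7 + 1 = 8; 8 < 9  yes
9) C = 5 ≠ 4, but D = 1 = 1 (second disjunct)  yes

Violated: 1 and 4.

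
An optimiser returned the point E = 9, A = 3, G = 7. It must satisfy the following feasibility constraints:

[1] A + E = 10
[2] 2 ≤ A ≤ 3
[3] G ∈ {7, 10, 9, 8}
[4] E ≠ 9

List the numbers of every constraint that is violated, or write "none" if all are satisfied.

No — constraints 1 and 4 are not satisfied.

[1] A + E = 3 + 9 = 12, not 10 — does not hold.
[2] A = 3 lies in [2, 3] — holds.
[3] G = 7 is in {7, 10, 9, 8} — holds.
[4] E = 9, but 9 is required to differ — does not hold.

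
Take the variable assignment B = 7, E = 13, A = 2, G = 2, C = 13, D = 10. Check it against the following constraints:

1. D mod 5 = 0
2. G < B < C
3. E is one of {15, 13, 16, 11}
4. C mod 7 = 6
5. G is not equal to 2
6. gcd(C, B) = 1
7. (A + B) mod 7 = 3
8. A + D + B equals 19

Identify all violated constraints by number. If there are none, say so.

1. 10 mod 5 = 0  ✔
2. values 2 < 7 < 13  ✔
3. E = 13 is in {15, 13, 16, 11}  ✔
4. 13 mod 7 = 6  ✔
5. G = 2, but 2 is required to differ  ✘
6. gcd(13, 7) = 1  ✔
7. A + B = 9; 9 mod 7 = 2, not 3  ✘
8. A + D + B = 2 + 10 + 7 = 19  ✔

Violated: 5, 7.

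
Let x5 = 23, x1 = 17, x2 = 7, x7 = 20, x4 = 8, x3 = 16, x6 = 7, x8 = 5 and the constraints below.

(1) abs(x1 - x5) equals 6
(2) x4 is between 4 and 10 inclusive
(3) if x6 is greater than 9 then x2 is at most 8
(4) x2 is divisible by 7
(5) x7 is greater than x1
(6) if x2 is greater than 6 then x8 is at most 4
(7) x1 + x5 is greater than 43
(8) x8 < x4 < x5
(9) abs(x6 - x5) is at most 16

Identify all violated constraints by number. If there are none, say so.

(1) abs(17 - 23) = 6 — holds.
(2) x4 = 8 lies in [4, 10] — holds.
(3) x6 = 7, not > 9; antecedent false, conditional vacuously true — holds.
(4) 7 / 7 = 1, so 7 divides 7 — holds.
(5) x7 = 20, x1 = 17; 20 > 17 — holds.
(6) x2 = 7 > 6, so we need x8 ≤ 4; but x8 = 5 > 4 — fails.
(7) x1 + x5 = 17 + 23 = 40; 40 ≤ 43, bound 43 not met — fails.
(8) values 5 < 8 < 23 — holds.
(9) abs(7 - 23) = 16; 16 ≤ 16 — holds.

The assignment fails constraints 6 and 7.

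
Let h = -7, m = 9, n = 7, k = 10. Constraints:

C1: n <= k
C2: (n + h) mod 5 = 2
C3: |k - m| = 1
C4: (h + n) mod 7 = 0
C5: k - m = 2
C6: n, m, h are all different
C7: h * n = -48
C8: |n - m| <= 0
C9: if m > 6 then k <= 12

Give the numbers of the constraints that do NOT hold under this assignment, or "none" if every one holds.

C1: n = 7, k = 10; 7 ≤ 10 — holds.
C2: n + h = 0; 0 mod 5 = 0, not 2 — does not hold.
C3: |10 - 9| = 1 — holds.
C4: h + n = 0; 0 mod 7 = 0 — holds.
C5: k - m = 10 - 9 = 1, not 2 — does not hold.
C6: values 7, 9, -7 are pairwise distinct — holds.
C7: h * n = -7 * 7 = -49, not -48 — does not hold.
C8: |7 - 9| = 2; 2 > 0, exceeds bound 0 — does not hold.
C9: m = 9 > 6, so we need k ≤ 12; k = 10 ≤ 12 — holds.

Constraints 2, 5, 7, and 8 do not hold.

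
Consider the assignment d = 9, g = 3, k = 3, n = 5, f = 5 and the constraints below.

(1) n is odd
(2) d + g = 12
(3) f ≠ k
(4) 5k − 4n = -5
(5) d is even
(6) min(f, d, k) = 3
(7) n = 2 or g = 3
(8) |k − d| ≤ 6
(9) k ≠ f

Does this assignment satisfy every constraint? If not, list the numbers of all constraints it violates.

No — constraint 5 is not satisfied.

(1) n = 5 is odd  holds
(2) d + g = 9 + 3 = 12  holds
(3) f = 5, k = 3; distinct  holds
(4) 5k − 4n = 5(3) − 4(5) = -5  holds
(5) d = 9 is odd  fails
(6) min(5, 9, 3) = 3  holds
(7) n = 5 ≠ 2, but g = 3 = 3 (second disjunct)  holds
(8) |3 − 9| = 6; 6 ≤ 6  holds
(9) k = 3, f = 5; distinct  holds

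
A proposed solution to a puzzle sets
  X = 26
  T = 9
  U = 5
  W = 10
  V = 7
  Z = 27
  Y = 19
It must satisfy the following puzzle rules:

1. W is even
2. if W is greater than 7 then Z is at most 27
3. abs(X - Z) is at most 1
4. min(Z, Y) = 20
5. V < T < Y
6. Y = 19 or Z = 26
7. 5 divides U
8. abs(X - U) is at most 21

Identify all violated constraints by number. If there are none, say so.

Violated: 4.

1. W = 10 is even — holds.
2. W = 10 > 7, so we need Z ≤ 27; Z = 27 ≤ 27 — holds.
3. abs(26 - 27) = 1; 1 ≤ 1 — holds.
4. min(27, 19) = 19, not 20 — does not hold.
5. values 7 < 9 < 19 — holds.
6. Y = 19 = 19 (first disjunct) — holds.
7. 5 / 5 = 1, so 5 divides 5 — holds.
8. abs(26 - 5) = 21; 21 ≤ 21 — holds.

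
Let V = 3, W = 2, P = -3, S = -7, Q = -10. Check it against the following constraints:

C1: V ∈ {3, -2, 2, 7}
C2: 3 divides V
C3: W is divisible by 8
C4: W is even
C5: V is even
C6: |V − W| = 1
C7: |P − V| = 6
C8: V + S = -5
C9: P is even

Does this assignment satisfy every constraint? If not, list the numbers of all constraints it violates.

Constraints 3, 5, 8, 9 do not hold.

C1: V = 3 is in {3, -2, 2, 7}  OK
C2: 3 / 3 = 1, so 3 divides 3  OK
C3: 2 = 8×0 + 2, so 8 does not divide 2  FAIL
C4: W = 2 is even  OK
C5: V = 3 is odd  FAIL
C6: |3 − 2| = 1  OK
C7: |-3 − 3| = 6  OK
C8: V + S = 3 + (-7) = -4, not -5  FAIL
C9: P = -3 is odd  FAIL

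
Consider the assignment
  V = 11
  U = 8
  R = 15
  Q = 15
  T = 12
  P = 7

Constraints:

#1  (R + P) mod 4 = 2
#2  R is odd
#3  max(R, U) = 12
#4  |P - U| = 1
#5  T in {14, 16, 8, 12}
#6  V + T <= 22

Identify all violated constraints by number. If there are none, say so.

The assignment fails constraints 3 and 6.

#1 R + P = 22; 22 mod 4 = 2  holds
#2 R = 15 is odd  holds
#3 max(15, 8) = 15, not 12  fails
#4 |7 - 8| = 1  holds
#5 T = 12 is in {14, 16, 8, 12}  holds
#6 V + T = 11 + 12 = 23; 23 > 22, bound 22 not met  fails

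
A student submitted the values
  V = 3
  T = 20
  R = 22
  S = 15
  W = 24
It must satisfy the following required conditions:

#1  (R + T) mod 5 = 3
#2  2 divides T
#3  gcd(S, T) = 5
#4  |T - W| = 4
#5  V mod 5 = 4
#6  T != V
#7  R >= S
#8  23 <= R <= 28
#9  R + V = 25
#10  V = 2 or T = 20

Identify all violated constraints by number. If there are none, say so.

No — constraints 1, 5, 8 are not satisfied.

#1 R + T = 42; 42 mod 5 = 2, not 3 — does not hold.
#2 20 / 2 = 10, so 2 divides 20 — holds.
#3 gcd(15, 20) = 5 — holds.
#4 |20 - 24| = 4 — holds.
#5 3 mod 5 = 3, not 4 — does not hold.
#6 T = 20, V = 3; distinct — holds.
#7 R = 22, S = 15; 22 ≥ 15 — holds.
#8 R = 22 is outside [23, 28] — does not hold.
#9 R + V = 22 + 3 = 25 — holds.
#10 V = 3 ≠ 2, but T = 20 = 20 (second disjunct) — holds.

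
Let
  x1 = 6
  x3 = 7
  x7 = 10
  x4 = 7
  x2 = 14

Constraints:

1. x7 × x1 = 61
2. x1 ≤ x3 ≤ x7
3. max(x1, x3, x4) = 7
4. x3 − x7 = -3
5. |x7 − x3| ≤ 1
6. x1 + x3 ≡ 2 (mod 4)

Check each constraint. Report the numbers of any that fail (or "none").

1. x7 × x1 = 10 × 6 = 60, not 61 — violated.
2. values 6 ≤ 7 ≤ 10 — OK.
3. max(6, 7, 7) = 7 — OK.
4. x3 − x7 = 7 − 10 = -3 — OK.
5. |10 − 7| = 3; 3 > 1, exceeds bound 1 — violated.
6. x1 + x3 = 13; 13 mod 4 = 1, not 2 — violated.

Violated: 1, 5, and 6.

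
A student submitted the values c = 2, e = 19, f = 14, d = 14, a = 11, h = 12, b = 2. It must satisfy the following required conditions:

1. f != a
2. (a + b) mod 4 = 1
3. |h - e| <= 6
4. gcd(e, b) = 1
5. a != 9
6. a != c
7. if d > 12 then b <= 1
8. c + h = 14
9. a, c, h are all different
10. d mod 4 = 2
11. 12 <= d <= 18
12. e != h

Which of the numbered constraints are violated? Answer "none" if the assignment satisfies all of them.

The assignment fails constraints 3 and 7.

1. f = 14, a = 11; distinct  holds
2. a + b = 13; 13 mod 4 = 1  holds
3. |12 - 19| = 7; 7 > 6, exceeds bound 6  fails
4. gcd(19, 2) = 1  holds
5. a = 11, and 11 ≠ 9  holds
6. a = 11, c = 2; distinct  holds
7. d = 14 > 12, so we need b ≤ 1; but b = 2 > 1  fails
8. c + h = 2 + 12 = 14  holds
9. values 11, 2, 12 are pairwise distinct  holds
10. 14 mod 4 = 2  holds
11. d = 14 lies in [12, 18]  holds
12. e = 19, h = 12; distinct  holds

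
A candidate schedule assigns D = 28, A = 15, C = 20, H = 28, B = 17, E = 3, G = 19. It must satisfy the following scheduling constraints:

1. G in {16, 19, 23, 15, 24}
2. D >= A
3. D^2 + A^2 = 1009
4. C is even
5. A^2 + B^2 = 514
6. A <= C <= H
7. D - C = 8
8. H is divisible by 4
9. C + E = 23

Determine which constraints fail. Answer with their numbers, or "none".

1. G = 19 is in {16, 19, 23, 15, 24} — satisfied.
2. D = 28, A = 15; 28 ≥ 15 — satisfied.
3. D^2 + A^2 = 28^2 + 15^2 = 784 + 225 = 1009 — satisfied.
4. C = 20 is even — satisfied.
5. A^2 + B^2 = 15^2 + 17^2 = 225 + 289 = 514 — satisfied.
6. values 15 <= 20 <= 28 — satisfied.
7. D - C = 28 - 20 = 8 — satisfied.
8. 28 / 4 = 7, so 4 divides 28 — satisfied.
9. C + E = 20 + 3 = 23 — satisfied.

None — every constraint holds.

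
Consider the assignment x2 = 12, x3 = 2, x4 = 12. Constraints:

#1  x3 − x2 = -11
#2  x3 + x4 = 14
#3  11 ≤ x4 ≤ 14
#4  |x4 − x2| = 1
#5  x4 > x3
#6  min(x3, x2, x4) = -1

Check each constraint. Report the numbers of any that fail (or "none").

No — constraints 1, 4, and 6 are not satisfied.

#1 x3 − x2 = 2 − 12 = -10, not -11 — violated.
#2 x3 + x4 = 2 + 12 = 14 — OK.
#3 x4 = 12 lies in [11, 14] — OK.
#4 |12 − 12| = 0, not 1 — violated.
#5 x4 = 12, x3 = 2; 12 > 2 — OK.
#6 min(2, 12, 12) = 2, not -1 — violated.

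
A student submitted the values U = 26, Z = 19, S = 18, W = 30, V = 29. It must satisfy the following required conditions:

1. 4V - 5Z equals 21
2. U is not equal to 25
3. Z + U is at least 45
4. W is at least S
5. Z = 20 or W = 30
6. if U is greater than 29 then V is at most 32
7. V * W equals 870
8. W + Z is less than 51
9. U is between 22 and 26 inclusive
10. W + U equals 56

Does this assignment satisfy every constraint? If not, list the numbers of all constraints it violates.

No violations.

1. 4V - 5Z = 4(29) - 5(19) = 21 — holds.
2. U = 26, and 26 ≠ 25 — holds.
3. Z + U = 19 + 26 = 45; 45 ≥ 45 — holds.
4. W = 30, S = 18; 30 ≥ 18 — holds.
5. Z = 19 ≠ 20, but W = 30 = 30 (second disjunct) — holds.
6. U = 26, not > 29; antecedent false, conditional vacuously true — holds.
7. V * W = 29 * 30 = 870 — holds.
8. W + Z = 30 + 19 = 49; 49 < 51 — holds.
9. U = 26 lies in [22, 26] — holds.
10. W + U = 30 + 26 = 56 — holds.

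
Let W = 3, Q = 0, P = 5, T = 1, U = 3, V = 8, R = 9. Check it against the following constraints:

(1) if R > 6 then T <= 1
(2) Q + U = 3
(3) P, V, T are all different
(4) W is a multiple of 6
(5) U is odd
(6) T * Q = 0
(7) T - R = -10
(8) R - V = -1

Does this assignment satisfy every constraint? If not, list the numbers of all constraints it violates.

Violated: 4, 7, and 8.

(1) R = 9 > 6, so we need T ≤ 1; T = 1 ≤ 1 — satisfied.
(2) Q + U = 0 + 3 = 3 — satisfied.
(3) values 5, 8, 1 are pairwise distinct — satisfied.
(4) 3 = 6*0 + 3, so 6 does not divide 3 — violated.
(5) U = 3 is odd — satisfied.
(6) T * Q = 1 * 0 = 0 — satisfied.
(7) T - R = 1 - 9 = -8, not -10 — violated.
(8) R - V = 9 - 8 = 1, not -1 — violated.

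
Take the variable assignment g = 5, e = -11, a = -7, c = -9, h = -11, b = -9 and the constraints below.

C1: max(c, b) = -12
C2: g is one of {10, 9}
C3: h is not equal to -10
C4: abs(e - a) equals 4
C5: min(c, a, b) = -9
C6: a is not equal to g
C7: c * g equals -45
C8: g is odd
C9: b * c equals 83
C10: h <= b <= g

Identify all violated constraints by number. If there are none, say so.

C1: max(-9, -9) = -9, not -12 — violated.
C2: g = 5 is not in {10, 9} — violated.
C3: h = -11, and -11 ≠ -10 — OK.
C4: abs(-11 - (-7)) = 4 — OK.
C5: min(-9, -7, -9) = -9 — OK.
C6: a = -7, g = 5; distinct — OK.
C7: c * g = -9 * 5 = -45 — OK.
C8: g = 5 is odd — OK.
C9: b * c = -9 * (-9) = 81, not 83 — violated.
C10: values -11 <= -9 <= 5 — OK.

Constraints 1, 2, and 9 do not hold.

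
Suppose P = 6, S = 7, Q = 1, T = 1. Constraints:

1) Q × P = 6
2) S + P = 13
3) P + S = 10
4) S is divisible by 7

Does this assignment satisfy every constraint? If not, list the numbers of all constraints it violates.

1) Q × P = 1 × 6 = 6 — OK.
2) S + P = 7 + 6 = 13 — OK.
3) P + S = 6 + 7 = 13, not 10 — violated.
4) 7 / 7 = 1, so 7 divides 7 — OK.

The assignment fails constraint 3.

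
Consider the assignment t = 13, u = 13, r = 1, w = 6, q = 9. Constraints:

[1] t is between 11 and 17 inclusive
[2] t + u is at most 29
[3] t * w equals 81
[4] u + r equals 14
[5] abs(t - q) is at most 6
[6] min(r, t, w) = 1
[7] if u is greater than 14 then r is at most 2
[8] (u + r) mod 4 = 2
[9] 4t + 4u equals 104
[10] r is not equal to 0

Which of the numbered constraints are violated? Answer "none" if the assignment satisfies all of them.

The assignment fails constraint 3.

[1] t = 13 lies in [11, 17]  holds
[2] t + u = 13 + 13 = 26; 26 ≤ 29  holds
[3] t * w = 13 * 6 = 78, not 81  fails
[4] u + r = 13 + 1 = 14  holds
[5] abs(13 - 9) = 4; 4 ≤ 6  holds
[6] min(1, 13, 6) = 1  holds
[7] u = 13, not > 14; antecedent false, conditional vacuously true  holds
[8] u + r = 14; 14 mod 4 = 2  holds
[9] 4t + 4u = 4(13) + 4(13) = 104  holds
[10] r = 1, and 1 ≠ 0  holds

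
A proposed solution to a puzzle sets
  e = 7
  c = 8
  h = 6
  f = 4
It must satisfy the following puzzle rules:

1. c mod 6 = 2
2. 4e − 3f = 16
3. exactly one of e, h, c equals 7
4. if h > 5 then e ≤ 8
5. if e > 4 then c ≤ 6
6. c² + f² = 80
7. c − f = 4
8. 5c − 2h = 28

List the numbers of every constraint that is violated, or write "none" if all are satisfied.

1. 8 mod 6 = 2 — holds.
2. 4e − 3f = 4(7) − 3(4) = 16 — holds.
3. e=7, h=6, c=8; 1 of them equals 7 — holds.
4. h = 6 > 5, so we need e ≤ 8; e = 7 ≤ 8 — holds.
5. e = 7 > 4, so we need c ≤ 6; but c = 8 > 6 — does not hold.
6. c² + f² = 8² + 4² = 64 + 16 = 80 — holds.
7. c − f = 8 − 4 = 4 — holds.
8. 5c − 2h = 5(8) − 2(6) = 28 — holds.

Violated: 5.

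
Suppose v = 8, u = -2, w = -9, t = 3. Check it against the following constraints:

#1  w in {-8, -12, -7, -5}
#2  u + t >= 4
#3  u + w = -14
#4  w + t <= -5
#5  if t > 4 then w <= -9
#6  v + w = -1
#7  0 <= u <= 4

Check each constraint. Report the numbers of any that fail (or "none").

Constraints 1, 2, 3, 7 are violated.

#1 w = -9 is not in {-8, -12, -7, -5} — does not hold.
#2 u + t = -2 + 3 = 1; 1 < 4, bound 4 not met — does not hold.
#3 u + w = -2 + (-9) = -11, not -14 — does not hold.
#4 w + t = -9 + 3 = -6; -6 ≤ -5 — holds.
#5 t = 3, not > 4; antecedent false, conditional vacuously true — holds.
#6 v + w = 8 + (-9) = -1 — holds.
#7 u = -2 is outside [0, 4] — does not hold.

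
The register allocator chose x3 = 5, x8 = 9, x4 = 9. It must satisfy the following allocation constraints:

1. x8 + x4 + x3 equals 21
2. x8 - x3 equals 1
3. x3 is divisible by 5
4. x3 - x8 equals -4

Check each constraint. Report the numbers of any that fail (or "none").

No — constraints 1 and 2 are not satisfied.

1. x8 + x4 + x3 = 9 + 9 + 5 = 23, not 21 — violated.
2. x8 - x3 = 9 - 5 = 4, not 1 — violated.
3. 5 / 5 = 1, so 5 divides 5 — OK.
4. x3 - x8 = 5 - 9 = -4 — OK.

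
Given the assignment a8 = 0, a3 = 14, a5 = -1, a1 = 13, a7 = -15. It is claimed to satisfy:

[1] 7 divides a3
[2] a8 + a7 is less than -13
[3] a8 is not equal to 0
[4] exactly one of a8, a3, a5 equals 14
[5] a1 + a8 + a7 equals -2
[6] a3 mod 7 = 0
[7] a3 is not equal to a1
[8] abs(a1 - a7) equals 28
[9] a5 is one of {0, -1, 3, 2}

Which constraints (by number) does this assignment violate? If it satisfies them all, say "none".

[1] 14 / 7 = 2, so 7 divides 14 — holds.
[2] a8 + a7 = 0 + (-15) = -15; -15 < -13 — holds.
[3] a8 = 0, but 0 is required to differ — does not hold.
[4] a8=0, a3=14, a5=-1; 1 of them equals 14 — holds.
[5] a1 + a8 + a7 = 13 + 0 + (-15) = -2 — holds.
[6] 14 mod 7 = 0 — holds.
[7] a3 = 14, a1 = 13; distinct — holds.
[8] abs(13 - (-15)) = 28 — holds.
[9] a5 = -1 is in {0, -1, 3, 2} — holds.

Constraint 3 is violated.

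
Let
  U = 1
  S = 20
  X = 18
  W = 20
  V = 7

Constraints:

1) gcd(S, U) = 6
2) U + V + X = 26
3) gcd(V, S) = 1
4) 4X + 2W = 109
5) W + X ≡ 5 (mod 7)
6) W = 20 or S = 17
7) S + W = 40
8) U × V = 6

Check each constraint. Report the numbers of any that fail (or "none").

Constraints 1, 4, 5, and 8 are violated.

1) gcd(20, 1) = 1, not 6 — fails.
2) U + V + X = 1 + 7 + 18 = 26 — holds.
3) gcd(7, 20) = 1 — holds.
4) 4X + 2W = 4(18) + 2(20) = 112, not 109 — fails.
5) W + X = 38; 38 mod 7 = 3, not 5 — fails.
6) W = 20 = 20 (first disjunct) — holds.
7) S + W = 20 + 20 = 40 — holds.
8) U × V = 1 × 7 = 7, not 6 — fails.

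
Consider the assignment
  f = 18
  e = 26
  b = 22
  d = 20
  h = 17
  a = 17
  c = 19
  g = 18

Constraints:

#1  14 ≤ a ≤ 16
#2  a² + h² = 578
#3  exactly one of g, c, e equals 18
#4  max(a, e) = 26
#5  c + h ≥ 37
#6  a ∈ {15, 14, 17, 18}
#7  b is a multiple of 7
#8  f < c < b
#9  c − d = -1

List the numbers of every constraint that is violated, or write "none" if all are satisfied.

Constraints 1, 5, 7 are violated.

#1 a = 17 is outside [14, 16] — fails.
#2 a² + h² = 17² + 17² = 289 + 289 = 578 — holds.
#3 g=18, c=19, e=26; 1 of them equals 18 — holds.
#4 max(17, 26) = 26 — holds.
#5 c + h = 19 + 17 = 36; 36 < 37, bound 37 not met — fails.
#6 a = 17 is in {15, 14, 17, 18} — holds.
#7 22 = 7×3 + 1, so 7 does not divide 22 — fails.
#8 values 18 < 19 < 22 — holds.
#9 c − d = 19 − 20 = -1 — holds.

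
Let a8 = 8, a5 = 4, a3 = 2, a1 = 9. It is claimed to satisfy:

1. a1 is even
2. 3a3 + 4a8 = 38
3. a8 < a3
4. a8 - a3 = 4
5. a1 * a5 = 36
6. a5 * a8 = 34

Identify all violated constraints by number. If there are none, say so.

The assignment fails constraints 1, 3, 4, 6.

1. a1 = 9 is odd  false
2. 3a3 + 4a8 = 3(2) + 4(8) = 38  true
3. a8 = 8, a3 = 2; 8 ≥ 2 (want <)  false
4. a8 - a3 = 8 - 2 = 6, not 4  false
5. a1 * a5 = 9 * 4 = 36  true
6. a5 * a8 = 4 * 8 = 32, not 34  false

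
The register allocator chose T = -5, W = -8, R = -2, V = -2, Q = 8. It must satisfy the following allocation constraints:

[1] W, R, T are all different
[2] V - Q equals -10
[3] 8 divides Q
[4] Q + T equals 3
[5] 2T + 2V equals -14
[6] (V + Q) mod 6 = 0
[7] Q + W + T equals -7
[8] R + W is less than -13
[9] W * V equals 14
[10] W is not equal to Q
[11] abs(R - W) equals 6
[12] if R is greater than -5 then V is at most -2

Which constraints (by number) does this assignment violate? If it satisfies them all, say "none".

Violated: 7, 8, and 9.

[1] values -8, -2, -5 are pairwise distinct  OK
[2] V - Q = -2 - 8 = -10  OK
[3] 8 / 8 = 1, so 8 divides 8  OK
[4] Q + T = 8 + (-5) = 3  OK
[5] 2T + 2V = 2(-5) + 2(-2) = -14  OK
[6] V + Q = 6; 6 mod 6 = 0  OK
[7] Q + W + T = 8 + (-8) + (-5) = -5, not -7  FAIL
[8] R + W = -2 + (-8) = -10; -10 ≥ -13, bound -13 not met  FAIL
[9] W * V = -8 * (-2) = 16, not 14  FAIL
[10] W = -8, Q = 8; distinct  OK
[11] abs(-2 - (-8)) = 6  OK
[12] R = -2 > -5, so we need V ≤ -2; V = -2 ≤ -2  OK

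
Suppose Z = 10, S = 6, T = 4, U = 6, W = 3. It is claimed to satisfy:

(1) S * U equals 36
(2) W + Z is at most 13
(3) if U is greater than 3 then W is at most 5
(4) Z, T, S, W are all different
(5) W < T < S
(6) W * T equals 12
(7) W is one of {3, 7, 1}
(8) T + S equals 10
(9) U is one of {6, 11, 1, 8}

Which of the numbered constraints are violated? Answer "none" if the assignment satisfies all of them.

All constraints are satisfied.

(1) S * U = 6 * 6 = 36 — holds.
(2) W + Z = 3 + 10 = 13; 13 ≤ 13 — holds.
(3) U = 6 > 3, so we need W ≤ 5; W = 3 ≤ 5 — holds.
(4) values 10, 4, 6, 3 are pairwise distinct — holds.
(5) values 3 < 4 < 6 — holds.
(6) W * T = 3 * 4 = 12 — holds.
(7) W = 3 is in {3, 7, 1} — holds.
(8) T + S = 4 + 6 = 10 — holds.
(9) U = 6 is in {6, 11, 1, 8} — holds.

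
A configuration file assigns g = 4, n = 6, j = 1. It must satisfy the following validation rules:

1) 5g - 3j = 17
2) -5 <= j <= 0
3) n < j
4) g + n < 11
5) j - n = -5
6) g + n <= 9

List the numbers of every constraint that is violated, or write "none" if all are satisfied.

1) 5g - 3j = 5(4) - 3(1) = 17 — holds.
2) j = 1 is outside [-5, 0] — does not hold.
3) n = 6, j = 1; 6 ≥ 1 (want <) — does not hold.
4) g + n = 4 + 6 = 10; 10 < 11 — holds.
5) j - n = 1 - 6 = -5 — holds.
6) g + n = 4 + 6 = 10; 10 > 9, bound 9 not met — does not hold.

Violated: 2, 3, 6.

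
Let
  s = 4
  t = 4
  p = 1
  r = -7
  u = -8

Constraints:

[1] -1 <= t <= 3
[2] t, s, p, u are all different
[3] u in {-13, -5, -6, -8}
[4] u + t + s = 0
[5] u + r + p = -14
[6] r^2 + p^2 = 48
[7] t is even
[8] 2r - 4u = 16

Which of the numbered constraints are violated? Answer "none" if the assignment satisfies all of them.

Constraints 1, 2, 6, and 8 are violated.

[1] t = 4 is outside [-1, 3]  no
[2] t = s = 4, not all different  no
[3] u = -8 is in {-13, -5, -6, -8}  yes
[4] u + t + s = -8 + 4 + 4 = 0  yes
[5] u + r + p = -8 + (-7) + 1 = -14  yes
[6] r^2 + p^2 = (-7)^2 + 1^2 = 49 + 1 = 50, not 48  no
[7] t = 4 is even  yes
[8] 2r - 4u = 2(-7) - 4(-8) = 18, not 16  no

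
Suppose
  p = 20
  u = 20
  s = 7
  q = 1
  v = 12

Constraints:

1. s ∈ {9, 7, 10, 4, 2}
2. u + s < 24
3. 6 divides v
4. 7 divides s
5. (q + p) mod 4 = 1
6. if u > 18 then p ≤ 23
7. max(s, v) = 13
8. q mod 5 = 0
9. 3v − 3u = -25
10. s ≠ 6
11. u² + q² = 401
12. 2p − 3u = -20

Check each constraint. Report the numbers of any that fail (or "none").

Constraints 2, 7, 8, and 9 do not hold.

1. s = 7 is in {9, 7, 10, 4, 2} — satisfied.
2. u + s = 20 + 7 = 27; 27 ≥ 24, bound 24 not met — violated.
3. 12 / 6 = 2, so 6 divides 12 — satisfied.
4. 7 / 7 = 1, so 7 divides 7 — satisfied.
5. q + p = 21; 21 mod 4 = 1 — satisfied.
6. u = 20 > 18, so we need p ≤ 23; p = 20 ≤ 23 — satisfied.
7. max(7, 12) = 12, not 13 — violated.
8. 1 mod 5 = 1, not 0 — violated.
9. 3v − 3u = 3(12) − 3(20) = -24, not -25 — violated.
10. s = 7, and 7 ≠ 6 — satisfied.
11. u² + q² = 20² + 1² = 400 + 1 = 401 — satisfied.
12. 2p − 3u = 2(20) − 3(20) = -20 — satisfied.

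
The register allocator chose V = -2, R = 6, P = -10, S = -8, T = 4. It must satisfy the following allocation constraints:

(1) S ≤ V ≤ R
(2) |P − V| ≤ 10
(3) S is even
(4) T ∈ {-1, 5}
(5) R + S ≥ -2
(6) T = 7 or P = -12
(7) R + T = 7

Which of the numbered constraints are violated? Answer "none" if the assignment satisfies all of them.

(1) values -8 ≤ -2 ≤ 6 — holds.
(2) |-10 − (-2)| = 8; 8 ≤ 10 — holds.
(3) S = -8 is even — holds.
(4) T = 4 is not in {-1, 5} — does not hold.
(5) R + S = 6 + (-8) = -2; -2 ≥ -2 — holds.
(6) T = 4 ≠ 7 and P = -10 ≠ -12; both disjuncts false — does not hold.
(7) R + T = 6 + 4 = 10, not 7 — does not hold.

Violated: 4, 6, and 7.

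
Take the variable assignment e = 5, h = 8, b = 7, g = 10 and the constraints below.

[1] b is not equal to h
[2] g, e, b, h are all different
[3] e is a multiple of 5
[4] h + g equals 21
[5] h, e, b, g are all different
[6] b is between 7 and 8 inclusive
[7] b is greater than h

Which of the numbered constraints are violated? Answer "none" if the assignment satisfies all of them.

[1] b = 7, h = 8; distinct  true
[2] values 10, 5, 7, 8 are pairwise distinct  true
[3] 5 / 5 = 1, so 5 divides 5  true
[4] h + g = 8 + 10 = 18, not 21  false
[5] values 8, 5, 7, 10 are pairwise distinct  true
[6] b = 7 lies in [7, 8]  true
[7] b = 7, h = 8; 7 ≤ 8 (want >)  false

The assignment fails constraints 4 and 7.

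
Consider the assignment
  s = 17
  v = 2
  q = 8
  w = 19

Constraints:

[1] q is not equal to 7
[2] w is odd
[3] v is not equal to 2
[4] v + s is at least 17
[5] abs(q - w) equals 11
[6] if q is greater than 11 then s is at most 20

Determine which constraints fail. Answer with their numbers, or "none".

[1] q = 8, and 8 ≠ 7  ✓
[2] w = 19 is odd  ✓
[3] v = 2, but 2 is required to differ  ✗
[4] v + s = 2 + 17 = 19; 19 ≥ 17  ✓
[5] abs(8 - 19) = 11  ✓
[6] q = 8, not > 11; antecedent false, conditional vacuously true  ✓

Constraint 3 does not hold.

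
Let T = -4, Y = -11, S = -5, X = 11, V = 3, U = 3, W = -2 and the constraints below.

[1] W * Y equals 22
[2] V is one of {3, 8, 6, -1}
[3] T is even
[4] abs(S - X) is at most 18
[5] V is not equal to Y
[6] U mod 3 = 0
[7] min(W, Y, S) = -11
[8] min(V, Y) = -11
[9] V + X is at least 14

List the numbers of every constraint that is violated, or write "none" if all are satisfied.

[1] W * Y = -2 * (-11) = 22 — holds.
[2] V = 3 is in {3, 8, 6, -1} — holds.
[3] T = -4 is even — holds.
[4] abs(-5 - 11) = 16; 16 ≤ 18 — holds.
[5] V = 3, Y = -11; distinct — holds.
[6] 3 mod 3 = 0 — holds.
[7] min(-2, -11, -5) = -11 — holds.
[8] min(3, -11) = -11 — holds.
[9] V + X = 3 + 11 = 14; 14 ≥ 14 — holds.

Yes — all constraints hold.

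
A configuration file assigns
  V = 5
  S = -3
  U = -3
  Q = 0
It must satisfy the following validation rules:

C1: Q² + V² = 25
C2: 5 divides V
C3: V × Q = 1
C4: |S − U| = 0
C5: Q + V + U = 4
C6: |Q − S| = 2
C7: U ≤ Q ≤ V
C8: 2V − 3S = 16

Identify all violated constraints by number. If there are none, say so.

No — constraints 3, 5, 6, 8 are not satisfied.

C1: Q² + V² = 0² + 5² = 0 + 25 = 25 — holds.
C2: 5 / 5 = 1, so 5 divides 5 — holds.
C3: V × Q = 5 × 0 = 0, not 1 — does not hold.
C4: |-3 − (-3)| = 0 — holds.
C5: Q + V + U = 0 + 5 + (-3) = 2, not 4 — does not hold.
C6: |0 − (-3)| = 3, not 2 — does not hold.
C7: values -3 ≤ 0 ≤ 5 — holds.
C8: 2V − 3S = 2(5) − 3(-3) = 19, not 16 — does not hold.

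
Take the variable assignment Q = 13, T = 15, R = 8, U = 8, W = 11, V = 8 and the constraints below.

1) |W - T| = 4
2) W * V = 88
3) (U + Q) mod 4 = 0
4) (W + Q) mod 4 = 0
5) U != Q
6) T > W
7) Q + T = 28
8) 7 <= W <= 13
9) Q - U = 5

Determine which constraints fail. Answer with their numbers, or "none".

1) |11 - 15| = 4 — holds.
2) W * V = 11 * 8 = 88 — holds.
3) U + Q = 21; 21 mod 4 = 1, not 0 — does not hold.
4) W + Q = 24; 24 mod 4 = 0 — holds.
5) U = 8, Q = 13; distinct — holds.
6) T = 15, W = 11; 15 > 11 — holds.
7) Q + T = 13 + 15 = 28 — holds.
8) W = 11 lies in [7, 13] — holds.
9) Q - U = 13 - 8 = 5 — holds.

No — constraint 3 is not satisfied.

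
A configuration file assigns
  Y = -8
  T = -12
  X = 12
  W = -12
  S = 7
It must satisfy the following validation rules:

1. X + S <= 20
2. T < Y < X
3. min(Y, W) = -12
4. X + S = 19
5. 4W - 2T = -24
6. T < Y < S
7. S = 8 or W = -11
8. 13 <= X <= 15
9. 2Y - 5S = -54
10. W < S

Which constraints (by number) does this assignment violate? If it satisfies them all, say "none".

Constraints 7, 8, and 9 are violated.

1. X + S = 12 + 7 = 19; 19 ≤ 20 — OK.
2. values -12 < -8 < 12 — OK.
3. min(-8, -12) = -12 — OK.
4. X + S = 12 + 7 = 19 — OK.
5. 4W - 2T = 4(-12) - 2(-12) = -24 — OK.
6. values -12 < -8 < 7 — OK.
7. S = 7 ≠ 8 and W = -12 ≠ -11; both disjuncts false — violated.
8. X = 12 is outside [13, 15] — violated.
9. 2Y - 5S = 2(-8) - 5(7) = -51, not -54 — violated.
10. W = -12, S = 7; -12 < 7 — OK.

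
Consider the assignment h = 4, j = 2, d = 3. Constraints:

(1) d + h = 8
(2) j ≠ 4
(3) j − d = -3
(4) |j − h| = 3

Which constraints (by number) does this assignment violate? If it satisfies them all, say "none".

No — constraints 1, 3, 4 are not satisfied.

(1) d + h = 3 + 4 = 7, not 8 — fails.
(2) j = 2, and 2 ≠ 4 — holds.
(3) j − d = 2 − 3 = -1, not -3 — fails.
(4) |2 − 4| = 2, not 3 — fails.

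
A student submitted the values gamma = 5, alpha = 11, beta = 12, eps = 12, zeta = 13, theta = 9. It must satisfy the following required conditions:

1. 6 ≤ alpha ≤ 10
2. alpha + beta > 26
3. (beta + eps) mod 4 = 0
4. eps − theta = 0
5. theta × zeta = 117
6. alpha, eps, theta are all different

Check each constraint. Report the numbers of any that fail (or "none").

No — constraints 1, 2, 4 are not satisfied.

1. alpha = 11 is outside [6, 10] — does not hold.
2. alpha + beta = 11 + 12 = 23; 23 ≤ 26, bound 26 not met — does not hold.
3. beta + eps = 24; 24 mod 4 = 0 — holds.
4. eps − theta = 12 − 9 = 3, not 0 — does not hold.
5. theta × zeta = 9 × 13 = 117 — holds.
6. values 11, 12, 9 are pairwise distinct — holds.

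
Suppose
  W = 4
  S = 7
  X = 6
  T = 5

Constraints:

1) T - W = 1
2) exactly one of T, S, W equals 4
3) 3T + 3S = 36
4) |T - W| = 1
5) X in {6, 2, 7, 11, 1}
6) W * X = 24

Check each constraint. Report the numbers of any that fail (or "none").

No violations.

1) T - W = 5 - 4 = 1  holds
2) T=5, S=7, W=4; 1 of them equals 4  holds
3) 3T + 3S = 3(5) + 3(7) = 36  holds
4) |5 - 4| = 1  holds
5) X = 6 is in {6, 2, 7, 11, 1}  holds
6) W * X = 4 * 6 = 24  holds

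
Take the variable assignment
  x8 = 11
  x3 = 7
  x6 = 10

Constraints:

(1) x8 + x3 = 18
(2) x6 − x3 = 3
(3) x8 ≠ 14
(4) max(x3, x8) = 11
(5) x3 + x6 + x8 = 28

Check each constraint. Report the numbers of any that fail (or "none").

(1) x8 + x3 = 11 + 7 = 18  ✓
(2) x6 − x3 = 10 − 7 = 3  ✓
(3) x8 = 11, and 11 ≠ 14  ✓
(4) max(7, 11) = 11  ✓
(5) x3 + x6 + x8 = 7 + 10 + 11 = 28  ✓

The assignment satisfies every constraint.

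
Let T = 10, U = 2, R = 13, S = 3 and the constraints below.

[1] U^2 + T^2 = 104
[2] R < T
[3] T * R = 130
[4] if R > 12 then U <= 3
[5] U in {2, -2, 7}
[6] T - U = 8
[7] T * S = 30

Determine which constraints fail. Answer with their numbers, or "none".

[1] U^2 + T^2 = 2^2 + 10^2 = 4 + 100 = 104  ✓
[2] R = 13, T = 10; 13 ≥ 10 (want <)  ✗
[3] T * R = 10 * 13 = 130  ✓
[4] R = 13 > 12, so we need U ≤ 3; U = 2 ≤ 3  ✓
[5] U = 2 is in {2, -2, 7}  ✓
[6] T - U = 10 - 2 = 8  ✓
[7] T * S = 10 * 3 = 30  ✓

Violated: 2.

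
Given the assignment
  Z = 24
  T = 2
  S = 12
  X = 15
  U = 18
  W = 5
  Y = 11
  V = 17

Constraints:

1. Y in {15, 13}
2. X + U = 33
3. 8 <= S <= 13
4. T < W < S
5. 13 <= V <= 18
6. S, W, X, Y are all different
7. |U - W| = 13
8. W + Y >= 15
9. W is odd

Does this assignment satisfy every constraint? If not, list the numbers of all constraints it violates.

Constraint 1 is violated.

1. Y = 11 is not in {15, 13} — does not hold.
2. X + U = 15 + 18 = 33 — holds.
3. S = 12 lies in [8, 13] — holds.
4. values 2 < 5 < 12 — holds.
5. V = 17 lies in [13, 18] — holds.
6. values 12, 5, 15, 11 are pairwise distinct — holds.
7. |18 - 5| = 13 — holds.
8. W + Y = 5 + 11 = 16; 16 ≥ 15 — holds.
9. W = 5 is odd — holds.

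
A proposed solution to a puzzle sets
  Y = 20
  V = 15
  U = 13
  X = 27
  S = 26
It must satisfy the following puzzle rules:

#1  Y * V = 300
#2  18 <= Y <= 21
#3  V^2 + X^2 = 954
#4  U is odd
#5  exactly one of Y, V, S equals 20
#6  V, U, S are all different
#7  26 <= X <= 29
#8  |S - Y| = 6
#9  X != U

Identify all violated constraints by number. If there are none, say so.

#1 Y * V = 20 * 15 = 300 — OK.
#2 Y = 20 lies in [18, 21] — OK.
#3 V^2 + X^2 = 15^2 + 27^2 = 225 + 729 = 954 — OK.
#4 U = 13 is odd — OK.
#5 Y=20, V=15, S=26; 1 of them equals 20 — OK.
#6 values 15, 13, 26 are pairwise distinct — OK.
#7 X = 27 lies in [26, 29] — OK.
#8 |26 - 20| = 6 — OK.
#9 X = 27, U = 13; distinct — OK.

All constraints are satisfied.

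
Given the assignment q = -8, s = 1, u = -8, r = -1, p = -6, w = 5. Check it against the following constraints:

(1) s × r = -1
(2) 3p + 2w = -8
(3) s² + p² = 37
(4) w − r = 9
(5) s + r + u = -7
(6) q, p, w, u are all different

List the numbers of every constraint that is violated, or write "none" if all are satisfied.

Violated: 4, 5, and 6.

(1) s × r = 1 × (-1) = -1  OK
(2) 3p + 2w = 3(-6) + 2(5) = -8  OK
(3) s² + p² = 1² + (-6)² = 1 + 36 = 37  OK
(4) w − r = 5 − (-1) = 6, not 9  FAIL
(5) s + r + u = 1 + (-1) + (-8) = -8, not -7  FAIL
(6) q = u = -8, not all different  FAIL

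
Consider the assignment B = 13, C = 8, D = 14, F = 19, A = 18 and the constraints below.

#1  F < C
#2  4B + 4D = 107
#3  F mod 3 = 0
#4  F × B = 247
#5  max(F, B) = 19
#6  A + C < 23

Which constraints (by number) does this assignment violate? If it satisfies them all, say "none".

Constraints 1, 2, 3, and 6 do not hold.

#1 F = 19, C = 8; 19 ≥ 8 (want <)  FAIL
#2 4B + 4D = 4(13) + 4(14) = 108, not 107  FAIL
#3 19 mod 3 = 1, not 0  FAIL
#4 F × B = 19 × 13 = 247  OK
#5 max(19, 13) = 19  OK
#6 A + C = 18 + 8 = 26; 26 ≥ 23, bound 23 not met  FAIL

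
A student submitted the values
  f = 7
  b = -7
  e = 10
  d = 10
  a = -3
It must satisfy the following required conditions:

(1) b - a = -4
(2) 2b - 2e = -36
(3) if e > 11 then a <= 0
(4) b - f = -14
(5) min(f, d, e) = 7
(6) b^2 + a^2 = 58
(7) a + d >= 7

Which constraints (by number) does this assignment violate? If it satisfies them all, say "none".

(1) b - a = -7 - (-3) = -4  true
(2) 2b - 2e = 2(-7) - 2(10) = -34, not -36  false
(3) e = 10, not > 11; antecedent false, conditional vacuously true  true
(4) b - f = -7 - 7 = -14  true
(5) min(7, 10, 10) = 7  true
(6) b^2 + a^2 = (-7)^2 + (-3)^2 = 49 + 9 = 58  true
(7) a + d = -3 + 10 = 7; 7 ≥ 7  true

Constraint 2 does not hold.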